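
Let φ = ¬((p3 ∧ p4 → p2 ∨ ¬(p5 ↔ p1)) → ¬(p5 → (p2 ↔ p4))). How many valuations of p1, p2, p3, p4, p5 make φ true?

23

  p1  |   p2  |   p3  |   p4  |   p5  ||   φ  
 True |  True |  True |  True |  True ||  True
 True |  True |  True |  True | False ||  True
 True |  True |  True | False |  True || False
 True |  True |  True | False | False ||  True
 True |  True | False |  True |  True ||  True
 True |  True | False |  True | False ||  True
 True |  True | False | False |  True || False
 True |  True | False | False | False ||  True
 True | False |  True |  True |  True || False
 True | False |  True |  True | False ||  True
 True | False |  True | False |  True ||  True
 True | False |  True | False | False ||  True
 True | False | False |  True |  True || False
 True | False | False |  True | False ||  True
 True | False | False | False |  True ||  True
 True | False | False | False | False ||  True
False |  True |  True |  True |  True ||  True
False |  True |  True |  True | False ||  True
False |  True |  True | False |  True || False
False |  True |  True | False | False ||  True
False |  True | False |  True |  True ||  True
False |  True | False |  True | False ||  True
False |  True | False | False |  True || False
False |  True | False | False | False ||  True
False | False |  True |  True |  True || False
False | False |  True |  True | False || False
False | False |  True | False |  True ||  True
False | False |  True | False | False ||  True
False | False | False |  True |  True || False
False | False | False |  True | False ||  True
False | False | False | False |  True ||  True
False | False | False | False | False ||  True
The formula is true on 23 of the 32 rows.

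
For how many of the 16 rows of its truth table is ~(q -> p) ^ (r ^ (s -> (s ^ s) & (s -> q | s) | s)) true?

8

p  q  r  s     (q -> p)  ~(q -> p)  (s ^ s)  (q | s)  (s -> (q | s))  ((s ^ s) & (s -> (q | s)))  φ
T  T  T  T        T          F         F        T           T                     F               F
T  T  T  F        T          F         F        T           T                     F               F
T  T  F  T        T          F         F        T           T                     F               T
T  T  F  F        T          F         F        T           T                     F               T
T  F  T  T        T          F         F        T           T                     F               F
T  F  T  F        T          F         F        F           T                     F               F
T  F  F  T        T          F         F        T           T                     F               T
T  F  F  F        T          F         F        F           T                     F               T
F  T  T  T        F          T         F        T           T                     F               T
F  T  T  F        F          T         F        T           T                     F               T
F  T  F  T        F          T         F        T           T                     F               F
F  T  F  F        F          T         F        T           T                     F               F
F  F  T  T        T          F         F        T           T                     F               F
F  F  T  F        T          F         F        F           T                     F               F
F  F  F  T        T          F         F        T           T                     F               T
F  F  F  F        T          F         F        F           T                     F               T
The formula is true on 8 of the 16 rows.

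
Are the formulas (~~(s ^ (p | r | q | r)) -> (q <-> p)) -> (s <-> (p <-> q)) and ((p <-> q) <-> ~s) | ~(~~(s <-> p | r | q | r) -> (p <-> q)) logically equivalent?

p | q | r | s | φ | ψ
- | - | - | - | - | -
F | F | F | F | F | T
F | F | F | T | T | F
F | F | T | F | F | T
F | F | T | T | T | F
F | T | F | F | T | F
F | T | F | T | F | T
F | T | T | F | T | F
F | T | T | T | F | T
T | F | F | F | T | F
T | F | F | T | F | T
T | F | T | F | T | F
T | F | T | T | F | T
T | T | F | F | F | T
T | T | F | T | T | F
T | T | T | F | F | T
T | T | T | T | T | F
The columns differ at p=F, q=F, r=F, s=F (φ=F, ψ=T), so they are not equivalent.

not equivalent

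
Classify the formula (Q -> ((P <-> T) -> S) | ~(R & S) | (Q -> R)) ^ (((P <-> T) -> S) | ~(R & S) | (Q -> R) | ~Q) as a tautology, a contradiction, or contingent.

contradiction

P  Q  R  S  T  |  φ
T  T  T  T  T  |  F
T  T  T  T  F  |  F
T  T  T  F  T  |  F
T  T  T  F  F  |  F
T  T  F  T  T  |  F
T  T  F  T  F  |  F
T  T  F  F  T  |  F
T  T  F  F  F  |  F
T  F  T  T  T  |  F
T  F  T  T  F  |  F
T  F  T  F  T  |  F
T  F  T  F  F  |  F
T  F  F  T  T  |  F
T  F  F  T  F  |  F
T  F  F  F  T  |  F
T  F  F  F  F  |  F
F  T  T  T  T  |  F
F  T  T  T  F  |  F
F  T  T  F  T  |  F
F  T  T  F  F  |  F
F  T  F  T  T  |  F
F  T  F  T  F  |  F
F  T  F  F  T  |  F
F  T  F  F  F  |  F
F  F  T  T  T  |  F
F  F  T  T  F  |  F
F  F  T  F  T  |  F
F  F  T  F  F  |  F
F  F  F  T  T  |  F
F  F  F  T  F  |  F
F  F  F  F  T  |  F
F  F  F  F  F  |  F
Every row is F, so the formula is a contradiction.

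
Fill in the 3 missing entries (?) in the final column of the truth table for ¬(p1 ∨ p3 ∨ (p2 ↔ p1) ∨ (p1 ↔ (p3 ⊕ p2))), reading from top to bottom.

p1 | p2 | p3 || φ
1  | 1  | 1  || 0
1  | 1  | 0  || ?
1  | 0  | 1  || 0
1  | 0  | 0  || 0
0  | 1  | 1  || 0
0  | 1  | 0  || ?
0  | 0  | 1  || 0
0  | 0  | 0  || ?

Row p1=1, p2=1, p3=0: (p2 ↔ p1) = 1, (p1 ↔ (p3 ⊕ p2)) = 1, (p1 ∨ p3 ∨ (p2 ↔ p1) ∨ (p1 ↔ (p3 ⊕ p2))) = 1, so the formula = 0.
Row p1=0, p2=1, p3=0: (p2 ↔ p1) = 0, (p1 ↔ (p3 ⊕ p2)) = 0, (p1 ∨ p3 ∨ (p2 ↔ p1) ∨ (p1 ↔ (p3 ⊕ p2))) = 0, so the formula = 1.
Row p1=0, p2=0, p3=0: (p2 ↔ p1) = 1, (p1 ↔ (p3 ⊕ p2)) = 1, (p1 ∨ p3 ∨ (p2 ↔ p1) ∨ (p1 ↔ (p3 ⊕ p2))) = 1, so the formula = 0.

0, 1, 0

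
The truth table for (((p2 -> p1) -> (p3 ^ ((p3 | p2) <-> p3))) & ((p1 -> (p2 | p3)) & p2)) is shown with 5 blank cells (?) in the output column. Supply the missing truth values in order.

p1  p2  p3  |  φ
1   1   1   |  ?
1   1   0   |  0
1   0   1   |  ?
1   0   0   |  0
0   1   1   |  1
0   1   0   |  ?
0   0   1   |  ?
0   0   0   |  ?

0, 0, 1, 0, 0

Row p1=1, p2=1, p3=1: ((p2 -> p1) -> (p3 ^ ((p3 | p2) <-> p3))) = 0, ((p1 -> (p2 | p3)) & p2) = 1, so the formula = 0.
Row p1=1, p2=0, p3=1: ((p2 -> p1) -> (p3 ^ ((p3 | p2) <-> p3))) = 0, ((p1 -> (p2 | p3)) & p2) = 0, so the formula = 0.
Row p1=0, p2=1, p3=0: ((p2 -> p1) -> (p3 ^ ((p3 | p2) <-> p3))) = 1, ((p1 -> (p2 | p3)) & p2) = 1, so the formula = 1.
Row p1=0, p2=0, p3=1: ((p2 -> p1) -> (p3 ^ ((p3 | p2) <-> p3))) = 0, ((p1 -> (p2 | p3)) & p2) = 0, so the formula = 0.
Row p1=0, p2=0, p3=0: ((p2 -> p1) -> (p3 ^ ((p3 | p2) <-> p3))) = 1, ((p1 -> (p2 | p3)) & p2) = 0, so the formula = 0.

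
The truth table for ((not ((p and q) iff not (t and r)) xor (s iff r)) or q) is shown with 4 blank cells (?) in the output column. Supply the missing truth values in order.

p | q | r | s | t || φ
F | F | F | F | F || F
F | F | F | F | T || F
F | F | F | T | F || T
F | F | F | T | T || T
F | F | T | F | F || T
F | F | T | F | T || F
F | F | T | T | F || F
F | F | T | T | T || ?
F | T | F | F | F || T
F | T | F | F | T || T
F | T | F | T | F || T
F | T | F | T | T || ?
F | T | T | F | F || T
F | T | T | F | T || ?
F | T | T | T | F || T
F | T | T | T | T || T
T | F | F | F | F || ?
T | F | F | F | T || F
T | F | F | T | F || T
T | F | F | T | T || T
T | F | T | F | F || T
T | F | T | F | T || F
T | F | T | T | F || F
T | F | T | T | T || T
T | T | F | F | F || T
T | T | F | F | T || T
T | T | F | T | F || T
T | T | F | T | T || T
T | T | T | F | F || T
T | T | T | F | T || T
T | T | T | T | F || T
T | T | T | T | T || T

T, T, T, F

Row p=F, q=F, r=T, s=T, t=T: (not ((p and q) iff not (t and r)) xor (s iff r)) = T, so the formula = T.
Row p=F, q=T, r=F, s=T, t=T: (not ((p and q) iff not (t and r)) xor (s iff r)) = T, so the formula = T.
Row p=F, q=T, r=T, s=F, t=T: (not ((p and q) iff not (t and r)) xor (s iff r)) = F, so the formula = T.
Row p=T, q=F, r=F, s=F, t=F: (not ((p and q) iff not (t and r)) xor (s iff r)) = F, so the formula = F.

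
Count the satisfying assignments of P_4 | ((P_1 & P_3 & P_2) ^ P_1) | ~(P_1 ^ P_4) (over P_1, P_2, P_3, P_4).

15

P_1  P_2  P_3  P_4  |  (P_1 & P_3 & P_2)  ((P_1 & P_3 & P_2) ^ P_1)  (P_1 ^ P_4)  ~(P_1 ^ P_4)  φ
 T    T    T    T   |          T                      F                   F            T        T
 T    T    T    F   |          T                      F                   T            F        F
 T    T    F    T   |          F                      T                   F            T        T
 T    T    F    F   |          F                      T                   T            F        T
 T    F    T    T   |          F                      T                   F            T        T
 T    F    T    F   |          F                      T                   T            F        T
 T    F    F    T   |          F                      T                   F            T        T
 T    F    F    F   |          F                      T                   T            F        T
 F    T    T    T   |          F                      F                   T            F        T
 F    T    T    F   |          F                      F                   F            T        T
 F    T    F    T   |          F                      F                   T            F        T
 F    T    F    F   |          F                      F                   F            T        T
 F    F    T    T   |          F                      F                   T            F        T
 F    F    T    F   |          F                      F                   F            T        T
 F    F    F    T   |          F                      F                   T            F        T
 F    F    F    F   |          F                      F                   F            T        T
The formula is true on 15 of the 16 rows.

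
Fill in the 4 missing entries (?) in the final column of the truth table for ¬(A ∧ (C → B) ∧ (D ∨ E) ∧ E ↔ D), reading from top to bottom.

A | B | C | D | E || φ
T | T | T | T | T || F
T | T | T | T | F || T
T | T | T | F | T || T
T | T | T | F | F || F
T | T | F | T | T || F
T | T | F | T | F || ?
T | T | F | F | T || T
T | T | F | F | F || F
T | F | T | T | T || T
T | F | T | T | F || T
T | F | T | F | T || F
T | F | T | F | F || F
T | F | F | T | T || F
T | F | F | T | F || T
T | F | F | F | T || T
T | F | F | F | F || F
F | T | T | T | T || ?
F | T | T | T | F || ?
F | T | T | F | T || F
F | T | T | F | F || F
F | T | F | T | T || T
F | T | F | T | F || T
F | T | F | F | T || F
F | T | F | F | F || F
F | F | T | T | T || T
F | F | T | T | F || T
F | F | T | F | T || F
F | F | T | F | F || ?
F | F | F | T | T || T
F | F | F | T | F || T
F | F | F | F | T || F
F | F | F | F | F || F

Row A=T, B=T, C=F, D=T, E=F: (A ∧ (C → B) ∧ (D ∨ E) ∧ E) = F, (A ∧ (C → B) ∧ (D ∨ E) ∧ E ↔ D) = F, so the formula = T.
Row A=F, B=T, C=T, D=T, E=T: (A ∧ (C → B) ∧ (D ∨ E) ∧ E) = F, (A ∧ (C → B) ∧ (D ∨ E) ∧ E ↔ D) = F, so the formula = T.
Row A=F, B=T, C=T, D=T, E=F: (A ∧ (C → B) ∧ (D ∨ E) ∧ E) = F, (A ∧ (C → B) ∧ (D ∨ E) ∧ E ↔ D) = F, so the formula = T.
Row A=F, B=F, C=T, D=F, E=F: (A ∧ (C → B) ∧ (D ∨ E) ∧ E) = F, (A ∧ (C → B) ∧ (D ∨ E) ∧ E ↔ D) = T, so the formula = F.

T, T, T, F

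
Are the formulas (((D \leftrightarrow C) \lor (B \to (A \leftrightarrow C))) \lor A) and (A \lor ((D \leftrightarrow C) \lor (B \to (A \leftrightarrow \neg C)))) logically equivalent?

not equivalent

A | B | C | D | φ | ψ
- | - | - | - | - | -
T | T | T | T | T | T
T | T | T | F | T | T
T | T | F | T | T | T
T | T | F | F | T | T
T | F | T | T | T | T
T | F | T | F | T | T
T | F | F | T | T | T
T | F | F | F | T | T
F | T | T | T | T | T
F | T | T | F | F | T
F | T | F | T | T | F
F | T | F | F | T | T
F | F | T | T | T | T
F | F | T | F | T | T
F | F | F | T | T | T
F | F | F | F | T | T
The columns differ at A=F, B=T, C=T, D=F (φ=F, ψ=T), so they are not equivalent.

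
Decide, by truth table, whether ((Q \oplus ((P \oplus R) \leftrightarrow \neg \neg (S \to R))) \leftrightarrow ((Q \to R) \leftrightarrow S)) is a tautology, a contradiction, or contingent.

contingent

P | Q | R | S | φ
- | - | - | - | -
F | F | F | F | T
F | F | F | T | T
F | F | T | F | F
F | F | T | T | T
F | T | F | F | T
F | T | F | T | T
F | T | T | F | T
F | T | T | T | F
T | F | F | F | F
T | F | F | T | F
T | F | T | F | T
T | F | T | T | F
T | T | F | F | F
T | T | F | T | F
T | T | T | F | F
T | T | T | T | T
8 of 16 rows are T, so the formula is contingent.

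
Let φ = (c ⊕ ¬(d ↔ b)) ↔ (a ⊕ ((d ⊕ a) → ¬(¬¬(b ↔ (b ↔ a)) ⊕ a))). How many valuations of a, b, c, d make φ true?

a | b | c | d || (d ↔ b) | ¬(d ↔ b) | (c ⊕ ¬(d ↔ b)) | (d ⊕ a) | (b ↔ a) | (b ↔ (b ↔ a)) | ¬(b ↔ (b ↔ a)) | ¬¬(b ↔ (b ↔ a)) | (¬¬(b ↔ (b ↔ a)) ⊕ a) | ¬(¬¬(b ↔ (b ↔ a)) ⊕ a) | φ
T | T | T | T ||    T    |    F     |       T        |    F    |    T    |       T       |       F        |        T        |           F           |           T            | F
T | T | T | F ||    F    |    T     |       F        |    T    |    T    |       T       |       F        |        T        |           F           |           T            | T
T | T | F | T ||    T    |    F     |       F        |    F    |    T    |       T       |       F        |        T        |           F           |           T            | T
T | T | F | F ||    F    |    T     |       T        |    T    |    T    |       T       |       F        |        T        |           F           |           T            | F
T | F | T | T ||    F    |    T     |       F        |    F    |    F    |       T       |       F        |        T        |           F           |           T            | T
T | F | T | F ||    T    |    F     |       T        |    T    |    F    |       T       |       F        |        T        |           F           |           T            | F
T | F | F | T ||    F    |    T     |       T        |    F    |    F    |       T       |       F        |        T        |           F           |           T            | F
T | F | F | F ||    T    |    F     |       F        |    T    |    F    |       T       |       F        |        T        |           F           |           T            | T
F | T | T | T ||    T    |    F     |       T        |    T    |    F    |       F       |       T        |        F        |           F           |           T            | T
F | T | T | F ||    F    |    T     |       F        |    F    |    F    |       F       |       T        |        F        |           F           |           T            | F
F | T | F | T ||    T    |    F     |       F        |    T    |    F    |       F       |       T        |        F        |           F           |           T            | F
F | T | F | F ||    F    |    T     |       T        |    F    |    F    |       F       |       T        |        F        |           F           |           T            | T
F | F | T | T ||    F    |    T     |       F        |    T    |    T    |       F       |       T        |        F        |           F           |           T            | F
F | F | T | F ||    T    |    F     |       T        |    F    |    T    |       F       |       T        |        F        |           F           |           T            | T
F | F | F | T ||    F    |    T     |       T        |    T    |    T    |       F       |       T        |        F        |           F           |           T            | T
F | F | F | F ||    T    |    F     |       F        |    F    |    T    |       F       |       T        |        F        |           F           |           T            | F
The formula is true on 8 of the 16 rows.

8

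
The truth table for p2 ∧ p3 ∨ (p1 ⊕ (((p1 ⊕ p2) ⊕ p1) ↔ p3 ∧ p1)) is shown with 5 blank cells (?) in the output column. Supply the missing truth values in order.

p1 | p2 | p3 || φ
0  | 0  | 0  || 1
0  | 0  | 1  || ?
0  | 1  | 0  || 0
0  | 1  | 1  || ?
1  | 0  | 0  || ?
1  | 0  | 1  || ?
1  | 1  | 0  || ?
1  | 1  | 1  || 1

1, 1, 0, 1, 1

Row p1=0, p2=0, p3=1: (p2 ∧ p3) = 0, (p1 ⊕ (((p1 ⊕ p2) ⊕ p1) ↔ p3 ∧ p1)) = 1, so the formula = 1.
Row p1=0, p2=1, p3=1: (p2 ∧ p3) = 1, (p1 ⊕ (((p1 ⊕ p2) ⊕ p1) ↔ p3 ∧ p1)) = 0, so the formula = 1.
Row p1=1, p2=0, p3=0: (p2 ∧ p3) = 0, (p1 ⊕ (((p1 ⊕ p2) ⊕ p1) ↔ p3 ∧ p1)) = 0, so the formula = 0.
Row p1=1, p2=0, p3=1: (p2 ∧ p3) = 0, (p1 ⊕ (((p1 ⊕ p2) ⊕ p1) ↔ p3 ∧ p1)) = 1, so the formula = 1.
Row p1=1, p2=1, p3=0: (p2 ∧ p3) = 0, (p1 ⊕ (((p1 ⊕ p2) ⊕ p1) ↔ p3 ∧ p1)) = 1, so the formula = 1.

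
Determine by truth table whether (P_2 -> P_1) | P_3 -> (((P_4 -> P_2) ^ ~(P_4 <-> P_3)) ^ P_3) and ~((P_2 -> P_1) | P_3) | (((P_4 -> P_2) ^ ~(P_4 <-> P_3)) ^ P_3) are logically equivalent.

equivalent

P_1  P_2  P_3  P_4  |  φ  ψ
 T    T    T    T   |  F  F
 T    T    T    F   |  T  T
 T    T    F    T   |  F  F
 T    T    F    F   |  T  T
 T    F    T    T   |  T  T
 T    F    T    F   |  T  T
 T    F    F    T   |  T  T
 T    F    F    F   |  T  T
 F    T    T    T   |  F  F
 F    T    T    F   |  T  T
 F    T    F    T   |  T  T
 F    T    F    F   |  T  T
 F    F    T    T   |  T  T
 F    F    T    F   |  T  T
 F    F    F    T   |  T  T
 F    F    F    F   |  T  T
The columns for φ and ψ agree on every row, so they are logically equivalent.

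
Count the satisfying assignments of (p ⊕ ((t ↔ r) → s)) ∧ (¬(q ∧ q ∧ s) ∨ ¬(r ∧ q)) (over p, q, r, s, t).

14

p | q | r | s | t || φ
1 | 1 | 1 | 1 | 1 || 0
1 | 1 | 1 | 1 | 0 || 0
1 | 1 | 1 | 0 | 1 || 1
1 | 1 | 1 | 0 | 0 || 0
1 | 1 | 0 | 1 | 1 || 0
1 | 1 | 0 | 1 | 0 || 0
1 | 1 | 0 | 0 | 1 || 0
1 | 1 | 0 | 0 | 0 || 1
1 | 0 | 1 | 1 | 1 || 0
1 | 0 | 1 | 1 | 0 || 0
1 | 0 | 1 | 0 | 1 || 1
1 | 0 | 1 | 0 | 0 || 0
1 | 0 | 0 | 1 | 1 || 0
1 | 0 | 0 | 1 | 0 || 0
1 | 0 | 0 | 0 | 1 || 0
1 | 0 | 0 | 0 | 0 || 1
0 | 1 | 1 | 1 | 1 || 0
0 | 1 | 1 | 1 | 0 || 0
0 | 1 | 1 | 0 | 1 || 0
0 | 1 | 1 | 0 | 0 || 1
0 | 1 | 0 | 1 | 1 || 1
0 | 1 | 0 | 1 | 0 || 1
0 | 1 | 0 | 0 | 1 || 1
0 | 1 | 0 | 0 | 0 || 0
0 | 0 | 1 | 1 | 1 || 1
0 | 0 | 1 | 1 | 0 || 1
0 | 0 | 1 | 0 | 1 || 0
0 | 0 | 1 | 0 | 0 || 1
0 | 0 | 0 | 1 | 1 || 1
0 | 0 | 0 | 1 | 0 || 1
0 | 0 | 0 | 0 | 1 || 1
0 | 0 | 0 | 0 | 0 || 0
The formula is true on 14 of the 32 rows.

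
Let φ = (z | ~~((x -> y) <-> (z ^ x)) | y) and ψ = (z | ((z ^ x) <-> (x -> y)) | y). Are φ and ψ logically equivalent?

equivalent

x | y | z | φ | ψ
- | - | - | - | -
F | F | F | F | F
F | F | T | T | T
F | T | F | T | T
F | T | T | T | T
T | F | F | F | F
T | F | T | T | T
T | T | F | T | T
T | T | T | T | T
The columns for φ and ψ agree on every row, so they are logically equivalent.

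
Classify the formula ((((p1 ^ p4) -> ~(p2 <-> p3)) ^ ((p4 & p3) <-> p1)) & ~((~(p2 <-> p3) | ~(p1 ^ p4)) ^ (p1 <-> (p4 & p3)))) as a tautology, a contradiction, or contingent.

contradiction

  p1     p2     p3     p4      (p1 ^ p4)  (p2 <-> p3)  ~(p2 <-> p3)  ((p1 ^ p4) -> ~(p2 <-> p3))  (p4 & p3)  ((p4 & p3) <-> p1)  ~(p1 ^ p4)  (~(p2 <-> p3) | ~(p1 ^ p4))  (p1 <-> (p4 & p3))    φ  
 True   True   True   True       False        True        False                  True                True           True            True                 True                    True         False
 True   True   True  False        True        True        False                 False               False          False           False                False                   False         False
 True   True  False   True       False       False         True                  True               False          False            True                 True                   False         False
 True   True  False  False        True       False         True                  True               False          False           False                 True                   False         False
 True  False   True   True       False       False         True                  True                True           True            True                 True                    True         False
 True  False   True  False        True       False         True                  True               False          False           False                 True                   False         False
 True  False  False   True       False        True        False                  True               False          False            True                 True                   False         False
 True  False  False  False        True        True        False                 False               False          False           False                False                   False         False
False   True   True   True        True        True        False                 False                True          False           False                False                   False         False
False   True   True  False       False        True        False                  True               False           True            True                 True                    True         False
False   True  False   True        True       False         True                  True               False           True           False                 True                    True         False
False   True  False  False       False       False         True                  True               False           True            True                 True                    True         False
False  False   True   True        True       False         True                  True                True          False           False                 True                   False         False
False  False   True  False       False       False         True                  True               False           True            True                 True                    True         False
False  False  False   True        True        True        False                 False               False           True           False                False                    True         False
False  False  False  False       False        True        False                  True               False           True            True                 True                    True         False
Every row is False, so the formula is a contradiction.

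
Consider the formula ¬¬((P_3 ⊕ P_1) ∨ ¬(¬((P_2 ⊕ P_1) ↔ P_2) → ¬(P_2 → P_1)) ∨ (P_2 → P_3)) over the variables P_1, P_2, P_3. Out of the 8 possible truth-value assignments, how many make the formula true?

7

P_1 | P_2 | P_3 | φ
--- | --- | --- | -
 0  |  0  |  0  | 1
 0  |  0  |  1  | 1
 0  |  1  |  0  | 0
 0  |  1  |  1  | 1
 1  |  0  |  0  | 1
 1  |  0  |  1  | 1
 1  |  1  |  0  | 1
 1  |  1  |  1  | 1
The formula is true on 7 of the 8 rows.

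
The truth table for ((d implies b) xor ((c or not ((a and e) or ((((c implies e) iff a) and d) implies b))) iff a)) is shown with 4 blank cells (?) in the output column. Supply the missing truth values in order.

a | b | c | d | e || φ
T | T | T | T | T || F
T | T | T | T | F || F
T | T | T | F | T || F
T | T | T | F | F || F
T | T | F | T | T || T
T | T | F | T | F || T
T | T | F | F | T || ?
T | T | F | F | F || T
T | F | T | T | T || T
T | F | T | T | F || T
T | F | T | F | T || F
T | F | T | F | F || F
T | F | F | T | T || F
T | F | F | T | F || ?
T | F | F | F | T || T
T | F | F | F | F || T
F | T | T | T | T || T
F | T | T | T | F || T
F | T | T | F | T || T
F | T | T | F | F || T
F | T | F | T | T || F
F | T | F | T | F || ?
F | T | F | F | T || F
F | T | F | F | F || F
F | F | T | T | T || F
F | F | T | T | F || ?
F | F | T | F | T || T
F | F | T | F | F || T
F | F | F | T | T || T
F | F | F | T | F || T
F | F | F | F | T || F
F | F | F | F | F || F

T, T, F, F

Row a=T, b=T, c=F, d=F, e=T: (d implies b) = T, ((c or not ((a and e) or ((((c implies e) iff a) and d) implies b))) iff a) = F, so the formula = T.
Row a=T, b=F, c=F, d=T, e=F: (d implies b) = F, ((c or not ((a and e) or ((((c implies e) iff a) and d) implies b))) iff a) = T, so the formula = T.
Row a=F, b=T, c=F, d=T, e=F: (d implies b) = T, ((c or not ((a and e) or ((((c implies e) iff a) and d) implies b))) iff a) = T, so the formula = F.
Row a=F, b=F, c=T, d=T, e=F: (d implies b) = F, ((c or not ((a and e) or ((((c implies e) iff a) and d) implies b))) iff a) = F, so the formula = F.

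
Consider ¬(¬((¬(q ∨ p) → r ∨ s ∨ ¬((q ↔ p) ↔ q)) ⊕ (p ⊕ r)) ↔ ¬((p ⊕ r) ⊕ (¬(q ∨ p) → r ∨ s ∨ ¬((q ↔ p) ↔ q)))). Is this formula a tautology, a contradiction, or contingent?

p | q | r | s | (q ∨ p) | ¬(q ∨ p) | (r ∨ s) | (q ↔ p) | ((q ↔ p) ↔ q) | ¬((q ↔ p) ↔ q) | ((r ∨ s) ∨ ¬((q ↔ p) ↔ q)) | (p ⊕ r) | φ
- | - | - | - | ------- | -------- | ------- | ------- | ------------- | -------------- | -------------------------- | ------- | -
F | F | F | F |    F    |    T     |    F    |    T    |       F       |       T        |             T              |    F    | F
F | F | F | T |    F    |    T     |    T    |    T    |       F       |       T        |             T              |    F    | F
F | F | T | F |    F    |    T     |    T    |    T    |       F       |       T        |             T              |    T    | F
F | F | T | T |    F    |    T     |    T    |    T    |       F       |       T        |             T              |    T    | F
F | T | F | F |    T    |    F     |    F    |    F    |       F       |       T        |             T              |    F    | F
F | T | F | T |    T    |    F     |    T    |    F    |       F       |       T        |             T              |    F    | F
F | T | T | F |    T    |    F     |    T    |    F    |       F       |       T        |             T              |    T    | F
F | T | T | T |    T    |    F     |    T    |    F    |       F       |       T        |             T              |    T    | F
T | F | F | F |    T    |    F     |    F    |    F    |       T       |       F        |             F              |    T    | F
T | F | F | T |    T    |    F     |    T    |    F    |       T       |       F        |             T              |    T    | F
T | F | T | F |    T    |    F     |    T    |    F    |       T       |       F        |             T              |    F    | F
T | F | T | T |    T    |    F     |    T    |    F    |       T       |       F        |             T              |    F    | F
T | T | F | F |    T    |    F     |    F    |    T    |       T       |       F        |             F              |    T    | F
T | T | F | T |    T    |    F     |    T    |    T    |       T       |       F        |             T              |    T    | F
T | T | T | F |    T    |    F     |    T    |    T    |       T       |       F        |             T              |    F    | F
T | T | T | T |    T    |    F     |    T    |    T    |       T       |       F        |             T              |    F    | F
Every row is F, so the formula is a contradiction.

contradiction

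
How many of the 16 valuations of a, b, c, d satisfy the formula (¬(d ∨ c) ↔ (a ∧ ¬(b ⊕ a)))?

a | b | c | d | (¬(d ∨ c) ↔ (a ∧ ¬(b ⊕ a)))
- | - | - | - | ---------------------------
T | T | T | T |              F             
T | T | T | F |              F             
T | T | F | T |              F             
T | T | F | F |              T             
T | F | T | T |              T             
T | F | T | F |              T             
T | F | F | T |              T             
T | F | F | F |              F             
F | T | T | T |              T             
F | T | T | F |              T             
F | T | F | T |              T             
F | T | F | F |              F             
F | F | T | T |              T             
F | F | T | F |              T             
F | F | F | T |              T             
F | F | F | F |              F             
The formula is true on 10 of the 16 rows.

10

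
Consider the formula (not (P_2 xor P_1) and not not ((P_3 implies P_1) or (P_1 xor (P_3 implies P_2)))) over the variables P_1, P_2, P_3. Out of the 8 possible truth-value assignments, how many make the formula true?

P_1  P_2  P_3  |  φ
 T    T    T   |  T
 T    T    F   |  T
 T    F    T   |  F
 T    F    F   |  F
 F    T    T   |  F
 F    T    F   |  F
 F    F    T   |  F
 F    F    F   |  T
The formula is true on 3 of the 8 rows.

3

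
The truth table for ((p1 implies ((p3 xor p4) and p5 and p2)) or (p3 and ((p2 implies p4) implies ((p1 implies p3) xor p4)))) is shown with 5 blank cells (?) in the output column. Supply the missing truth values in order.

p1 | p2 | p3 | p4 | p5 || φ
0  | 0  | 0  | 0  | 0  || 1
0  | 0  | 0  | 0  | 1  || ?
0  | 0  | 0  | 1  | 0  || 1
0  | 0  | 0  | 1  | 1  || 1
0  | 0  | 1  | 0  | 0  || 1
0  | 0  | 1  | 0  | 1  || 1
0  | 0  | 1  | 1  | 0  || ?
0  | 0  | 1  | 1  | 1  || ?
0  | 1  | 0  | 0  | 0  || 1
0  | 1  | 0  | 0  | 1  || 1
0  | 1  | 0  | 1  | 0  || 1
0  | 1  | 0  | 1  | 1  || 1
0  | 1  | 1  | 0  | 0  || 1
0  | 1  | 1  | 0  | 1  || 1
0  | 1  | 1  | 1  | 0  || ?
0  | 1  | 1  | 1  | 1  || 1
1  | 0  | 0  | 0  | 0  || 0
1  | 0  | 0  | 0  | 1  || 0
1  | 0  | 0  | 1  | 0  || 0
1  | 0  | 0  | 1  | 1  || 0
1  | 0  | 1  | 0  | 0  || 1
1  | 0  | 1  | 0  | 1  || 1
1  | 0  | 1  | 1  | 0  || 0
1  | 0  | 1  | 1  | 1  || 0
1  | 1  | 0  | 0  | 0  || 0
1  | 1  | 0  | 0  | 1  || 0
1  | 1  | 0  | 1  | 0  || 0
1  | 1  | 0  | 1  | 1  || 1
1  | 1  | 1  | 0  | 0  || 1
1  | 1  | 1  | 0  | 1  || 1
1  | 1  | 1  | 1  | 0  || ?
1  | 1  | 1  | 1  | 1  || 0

Row p1=0, p2=0, p3=0, p4=0, p5=1: (p1 implies ((p3 xor p4) and p5 and p2)) = 1, (p3 and ((p2 implies p4) implies ((p1 implies p3) xor p4))) = 0, so the formula = 1.
Row p1=0, p2=0, p3=1, p4=1, p5=0: (p1 implies ((p3 xor p4) and p5 and p2)) = 1, (p3 and ((p2 implies p4) implies ((p1 implies p3) xor p4))) = 0, so the formula = 1.
Row p1=0, p2=0, p3=1, p4=1, p5=1: (p1 implies ((p3 xor p4) and p5 and p2)) = 1, (p3 and ((p2 implies p4) implies ((p1 implies p3) xor p4))) = 0, so the formula = 1.
Row p1=0, p2=1, p3=1, p4=1, p5=0: (p1 implies ((p3 xor p4) and p5 and p2)) = 1, (p3 and ((p2 implies p4) implies ((p1 implies p3) xor p4))) = 0, so the formula = 1.
Row p1=1, p2=1, p3=1, p4=1, p5=0: (p1 implies ((p3 xor p4) and p5 and p2)) = 0, (p3 and ((p2 implies p4) implies ((p1 implies p3) xor p4))) = 0, so the formula = 0.

1, 1, 1, 1, 0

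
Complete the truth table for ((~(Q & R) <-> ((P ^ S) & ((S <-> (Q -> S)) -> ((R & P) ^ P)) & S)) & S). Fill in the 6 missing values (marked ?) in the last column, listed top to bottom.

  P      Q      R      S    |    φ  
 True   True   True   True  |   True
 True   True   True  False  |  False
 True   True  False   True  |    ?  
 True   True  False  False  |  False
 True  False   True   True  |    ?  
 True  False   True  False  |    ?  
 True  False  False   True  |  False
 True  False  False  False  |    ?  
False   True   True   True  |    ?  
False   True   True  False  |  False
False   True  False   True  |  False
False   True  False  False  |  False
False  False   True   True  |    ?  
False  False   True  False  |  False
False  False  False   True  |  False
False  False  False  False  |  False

False, False, False, False, True, False

Row P=True, Q=True, R=False, S=True: (~(Q & R) <-> ((P ^ S) & ((S <-> (Q -> S)) -> ((R & P) ^ P)) & S)) = False, so the formula = False.
Row P=True, Q=False, R=True, S=True: (~(Q & R) <-> ((P ^ S) & ((S <-> (Q -> S)) -> ((R & P) ^ P)) & S)) = False, so the formula = False.
Row P=True, Q=False, R=True, S=False: (~(Q & R) <-> ((P ^ S) & ((S <-> (Q -> S)) -> ((R & P) ^ P)) & S)) = False, so the formula = False.
Row P=True, Q=False, R=False, S=False: (~(Q & R) <-> ((P ^ S) & ((S <-> (Q -> S)) -> ((R & P) ^ P)) & S)) = False, so the formula = False.
Row P=False, Q=True, R=True, S=True: (~(Q & R) <-> ((P ^ S) & ((S <-> (Q -> S)) -> ((R & P) ^ P)) & S)) = True, so the formula = True.
Row P=False, Q=False, R=True, S=True: (~(Q & R) <-> ((P ^ S) & ((S <-> (Q -> S)) -> ((R & P) ^ P)) & S)) = False, so the formula = False.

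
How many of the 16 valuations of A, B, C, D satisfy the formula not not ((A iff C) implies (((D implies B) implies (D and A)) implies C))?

A  B  C  D  |  φ
1  1  1  1  |  1
1  1  1  0  |  1
1  1  0  1  |  1
1  1  0  0  |  1
1  0  1  1  |  1
1  0  1  0  |  1
1  0  0  1  |  1
1  0  0  0  |  1
0  1  1  1  |  1
0  1  1  0  |  1
0  1  0  1  |  1
0  1  0  0  |  1
0  0  1  1  |  1
0  0  1  0  |  1
0  0  0  1  |  0
0  0  0  0  |  1
The formula is true on 15 of the 16 rows.

15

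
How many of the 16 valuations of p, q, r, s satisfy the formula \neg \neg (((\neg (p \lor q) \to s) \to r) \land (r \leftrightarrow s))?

5

p  q  r  s  |  φ
F  F  F  F  |  T
F  F  F  T  |  F
F  F  T  F  |  F
F  F  T  T  |  T
F  T  F  F  |  F
F  T  F  T  |  F
F  T  T  F  |  F
F  T  T  T  |  T
T  F  F  F  |  F
T  F  F  T  |  F
T  F  T  F  |  F
T  F  T  T  |  T
T  T  F  F  |  F
T  T  F  T  |  F
T  T  T  F  |  F
T  T  T  T  |  T
The formula is true on 5 of the 16 rows.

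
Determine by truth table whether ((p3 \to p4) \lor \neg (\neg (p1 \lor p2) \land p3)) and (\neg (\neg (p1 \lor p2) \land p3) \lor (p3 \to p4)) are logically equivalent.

p1 | p2 | p3 | p4 || φ | ψ
F  | F  | F  | F  || T | T
F  | F  | F  | T  || T | T
F  | F  | T  | F  || F | F
F  | F  | T  | T  || T | T
F  | T  | F  | F  || T | T
F  | T  | F  | T  || T | T
F  | T  | T  | F  || T | T
F  | T  | T  | T  || T | T
T  | F  | F  | F  || T | T
T  | F  | F  | T  || T | T
T  | F  | T  | F  || T | T
T  | F  | T  | T  || T | T
T  | T  | F  | F  || T | T
T  | T  | F  | T  || T | T
T  | T  | T  | F  || T | T
T  | T  | T  | T  || T | T
The columns for φ and ψ agree on every row, so they are logically equivalent.

equivalent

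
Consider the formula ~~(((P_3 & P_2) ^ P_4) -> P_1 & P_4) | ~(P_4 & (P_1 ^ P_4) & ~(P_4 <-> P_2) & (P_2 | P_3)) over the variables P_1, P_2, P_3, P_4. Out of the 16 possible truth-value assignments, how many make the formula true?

15

P_1 | P_2 | P_3 | P_4 | φ
--- | --- | --- | --- | -
 T  |  T  |  T  |  T  | T
 T  |  T  |  T  |  F  | T
 T  |  T  |  F  |  T  | T
 T  |  T  |  F  |  F  | T
 T  |  F  |  T  |  T  | T
 T  |  F  |  T  |  F  | T
 T  |  F  |  F  |  T  | T
 T  |  F  |  F  |  F  | T
 F  |  T  |  T  |  T  | T
 F  |  T  |  T  |  F  | T
 F  |  T  |  F  |  T  | T
 F  |  T  |  F  |  F  | T
 F  |  F  |  T  |  T  | F
 F  |  F  |  T  |  F  | T
 F  |  F  |  F  |  T  | T
 F  |  F  |  F  |  F  | T
The formula is true on 15 of the 16 rows.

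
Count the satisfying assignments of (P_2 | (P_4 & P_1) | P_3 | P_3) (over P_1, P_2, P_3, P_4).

P_1 | P_2 | P_3 | P_4 | φ
--- | --- | --- | --- | -
 T  |  T  |  T  |  T  | T
 T  |  T  |  T  |  F  | T
 T  |  T  |  F  |  T  | T
 T  |  T  |  F  |  F  | T
 T  |  F  |  T  |  T  | T
 T  |  F  |  T  |  F  | T
 T  |  F  |  F  |  T  | T
 T  |  F  |  F  |  F  | F
 F  |  T  |  T  |  T  | T
 F  |  T  |  T  |  F  | T
 F  |  T  |  F  |  T  | T
 F  |  T  |  F  |  F  | T
 F  |  F  |  T  |  T  | T
 F  |  F  |  T  |  F  | T
 F  |  F  |  F  |  T  | F
 F  |  F  |  F  |  F  | F
The formula is true on 13 of the 16 rows.

13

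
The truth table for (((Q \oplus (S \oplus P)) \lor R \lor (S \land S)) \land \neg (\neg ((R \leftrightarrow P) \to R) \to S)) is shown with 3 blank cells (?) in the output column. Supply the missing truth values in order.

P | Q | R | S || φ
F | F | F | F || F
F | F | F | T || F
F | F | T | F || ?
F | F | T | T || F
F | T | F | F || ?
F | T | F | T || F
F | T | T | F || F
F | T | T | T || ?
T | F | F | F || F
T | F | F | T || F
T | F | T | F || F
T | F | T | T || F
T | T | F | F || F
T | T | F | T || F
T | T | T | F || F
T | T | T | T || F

F, T, F

Row P=F, Q=F, R=T, S=F: ((Q \oplus (S \oplus P)) \lor R \lor (S \land S)) = T, \neg (\neg ((R \leftrightarrow P) \to R) \to S) = F, so the formula = F.
Row P=F, Q=T, R=F, S=F: ((Q \oplus (S \oplus P)) \lor R \lor (S \land S)) = T, \neg (\neg ((R \leftrightarrow P) \to R) \to S) = T, so the formula = T.
Row P=F, Q=T, R=T, S=T: ((Q \oplus (S \oplus P)) \lor R \lor (S \land S)) = T, \neg (\neg ((R \leftrightarrow P) \to R) \to S) = F, so the formula = F.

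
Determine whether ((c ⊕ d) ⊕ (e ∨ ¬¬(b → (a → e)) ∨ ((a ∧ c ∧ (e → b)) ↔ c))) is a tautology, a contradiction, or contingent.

a | b | c | d | e | φ
- | - | - | - | - | -
T | T | T | T | T | T
T | T | T | T | F | T
T | T | T | F | T | F
T | T | T | F | F | F
T | T | F | T | T | F
T | T | F | T | F | F
T | T | F | F | T | T
T | T | F | F | F | T
T | F | T | T | T | T
T | F | T | T | F | T
T | F | T | F | T | F
T | F | T | F | F | F
T | F | F | T | T | F
T | F | F | T | F | F
T | F | F | F | T | T
T | F | F | F | F | T
F | T | T | T | T | T
F | T | T | T | F | T
F | T | T | F | T | F
F | T | T | F | F | F
F | T | F | T | T | F
F | T | F | T | F | F
F | T | F | F | T | T
F | T | F | F | F | T
F | F | T | T | T | T
F | F | T | T | F | T
F | F | T | F | T | F
F | F | T | F | F | F
F | F | F | T | T | F
F | F | F | T | F | F
F | F | F | F | T | T
F | F | F | F | F | T
16 of 32 rows are T, so the formula is contingent.

contingent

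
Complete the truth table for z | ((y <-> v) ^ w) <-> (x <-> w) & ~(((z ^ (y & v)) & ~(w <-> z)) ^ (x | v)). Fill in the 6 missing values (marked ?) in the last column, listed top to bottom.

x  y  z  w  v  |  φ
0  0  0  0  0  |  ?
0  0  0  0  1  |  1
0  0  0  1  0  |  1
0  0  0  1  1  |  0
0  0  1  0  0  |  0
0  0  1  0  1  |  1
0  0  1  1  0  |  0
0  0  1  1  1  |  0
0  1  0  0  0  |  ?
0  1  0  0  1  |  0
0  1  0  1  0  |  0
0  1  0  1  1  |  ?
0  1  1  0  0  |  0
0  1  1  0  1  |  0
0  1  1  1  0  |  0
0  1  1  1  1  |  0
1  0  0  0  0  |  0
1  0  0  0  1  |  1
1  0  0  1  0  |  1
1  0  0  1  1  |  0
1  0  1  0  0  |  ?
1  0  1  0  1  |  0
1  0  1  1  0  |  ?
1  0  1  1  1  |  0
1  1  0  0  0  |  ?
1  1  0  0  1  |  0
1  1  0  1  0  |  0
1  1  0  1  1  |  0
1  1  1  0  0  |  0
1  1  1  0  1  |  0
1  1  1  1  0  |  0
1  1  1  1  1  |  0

Row x=0, y=0, z=0, w=0, v=0: (z | ((y <-> v) ^ w)) = 1, ((x <-> w) & ~(((z ^ (y & v)) & ~(w <-> z)) ^ (x | v))) = 1, so the formula = 1.
Row x=0, y=1, z=0, w=0, v=0: (z | ((y <-> v) ^ w)) = 0, ((x <-> w) & ~(((z ^ (y & v)) & ~(w <-> z)) ^ (x | v))) = 1, so the formula = 0.
Row x=0, y=1, z=0, w=1, v=1: (z | ((y <-> v) ^ w)) = 0, ((x <-> w) & ~(((z ^ (y & v)) & ~(w <-> z)) ^ (x | v))) = 0, so the formula = 1.
Row x=1, y=0, z=1, w=0, v=0: (z | ((y <-> v) ^ w)) = 1, ((x <-> w) & ~(((z ^ (y & v)) & ~(w <-> z)) ^ (x | v))) = 0, so the formula = 0.
Row x=1, y=0, z=1, w=1, v=0: (z | ((y <-> v) ^ w)) = 1, ((x <-> w) & ~(((z ^ (y & v)) & ~(w <-> z)) ^ (x | v))) = 0, so the formula = 0.
Row x=1, y=1, z=0, w=0, v=0: (z | ((y <-> v) ^ w)) = 0, ((x <-> w) & ~(((z ^ (y & v)) & ~(w <-> z)) ^ (x | v))) = 0, so the formula = 1.

1, 0, 1, 0, 0, 1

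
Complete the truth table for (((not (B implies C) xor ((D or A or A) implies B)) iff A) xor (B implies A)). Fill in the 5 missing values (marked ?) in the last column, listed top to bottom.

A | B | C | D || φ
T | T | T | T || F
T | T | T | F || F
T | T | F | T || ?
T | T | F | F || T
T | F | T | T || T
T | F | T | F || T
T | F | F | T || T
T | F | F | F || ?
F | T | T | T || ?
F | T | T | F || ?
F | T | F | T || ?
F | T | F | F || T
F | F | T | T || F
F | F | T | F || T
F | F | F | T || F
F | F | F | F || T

T, T, F, F, T

Row A=T, B=T, C=F, D=T: ((not (B implies C) xor ((D or A or A) implies B)) iff A) = F, (B implies A) = T, so the formula = T.
Row A=T, B=F, C=F, D=F: ((not (B implies C) xor ((D or A or A) implies B)) iff A) = F, (B implies A) = T, so the formula = T.
Row A=F, B=T, C=T, D=T: ((not (B implies C) xor ((D or A or A) implies B)) iff A) = F, (B implies A) = F, so the formula = F.
Row A=F, B=T, C=T, D=F: ((not (B implies C) xor ((D or A or A) implies B)) iff A) = F, (B implies A) = F, so the formula = F.
Row A=F, B=T, C=F, D=T: ((not (B implies C) xor ((D or A or A) implies B)) iff A) = T, (B implies A) = F, so the formula = T.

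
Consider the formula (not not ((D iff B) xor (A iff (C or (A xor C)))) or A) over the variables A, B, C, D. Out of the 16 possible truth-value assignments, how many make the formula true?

A  B  C  D  |  φ
1  1  1  1  |  1
1  1  1  0  |  1
1  1  0  1  |  1
1  1  0  0  |  1
1  0  1  1  |  1
1  0  1  0  |  1
1  0  0  1  |  1
1  0  0  0  |  1
0  1  1  1  |  1
0  1  1  0  |  0
0  1  0  1  |  0
0  1  0  0  |  1
0  0  1  1  |  0
0  0  1  0  |  1
0  0  0  1  |  1
0  0  0  0  |  0
The formula is true on 12 of the 16 rows.

12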